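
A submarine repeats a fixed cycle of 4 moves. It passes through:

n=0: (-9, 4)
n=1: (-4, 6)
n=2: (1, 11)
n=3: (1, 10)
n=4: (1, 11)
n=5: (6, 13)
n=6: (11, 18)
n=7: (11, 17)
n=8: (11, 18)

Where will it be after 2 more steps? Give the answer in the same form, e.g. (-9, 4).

(21, 25)

Step-to-step displacements: (+5, +2), (+5, +5), (+0, -1), (+0, +1), (+5, +2), (+5, +5), (+0, -1), (+0, +1) — a repeating cycle of length 4.
step 9: apply (+5, +2) → (16, 20)
step 10: apply (+5, +5) → (21, 25)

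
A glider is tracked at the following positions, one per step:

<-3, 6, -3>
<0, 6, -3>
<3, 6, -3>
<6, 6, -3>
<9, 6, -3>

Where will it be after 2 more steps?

Each step adds <+3, +0, +0> to the position.
step 5: <9, 6, -3> + <+3, +0, +0> → <12, 6, -3>
step 6: <12, 6, -3> + <+3, +0, +0> → <15, 6, -3>

<15, 6, -3>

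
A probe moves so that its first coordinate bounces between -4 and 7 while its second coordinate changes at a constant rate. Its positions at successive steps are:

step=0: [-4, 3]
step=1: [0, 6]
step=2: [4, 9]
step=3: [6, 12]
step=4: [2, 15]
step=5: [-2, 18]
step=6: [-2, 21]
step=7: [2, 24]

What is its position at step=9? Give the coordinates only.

[4, 30]

The first coordinate reflects between -4 and 7, moving 4 per step.
  step 8: 2 → 6
  step 9: 6 → 4
The second coordinate changes by +3 each step: at step 9 it is 30.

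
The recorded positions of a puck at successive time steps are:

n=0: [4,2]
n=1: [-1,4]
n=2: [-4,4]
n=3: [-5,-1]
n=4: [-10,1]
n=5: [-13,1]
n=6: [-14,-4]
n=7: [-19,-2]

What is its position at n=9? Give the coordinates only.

The moves between consecutive positions are [-5,+2], [-3,+0], [-1,-5], [-5,+2], [-3,+0], [-1,-5], [-5,+2]; they repeat the 3-cycle [[-5,+2], [-3,+0], [-1,-5]].
step 8: apply [-3,+0] → [-22,-2]
step 9: apply [-1,-5] → [-23,-7]

[-23,-7]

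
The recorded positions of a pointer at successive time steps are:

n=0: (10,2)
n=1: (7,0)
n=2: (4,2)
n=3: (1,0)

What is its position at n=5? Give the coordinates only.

(-5,0)

First: linear, -3 per step → -5 at step 5.
Second: cycles through 2, 0 every 2 steps. Step 5 lands at position 1 of the cycle → 0.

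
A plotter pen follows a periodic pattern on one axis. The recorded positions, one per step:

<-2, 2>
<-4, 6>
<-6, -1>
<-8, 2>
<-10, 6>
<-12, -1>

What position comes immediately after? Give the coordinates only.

<-14, 2>

First: linear, -2 per step → -14 at step 6.
Second: cycles through 2, 6, -1 every 3 steps. Step 6 lands at position 0 of the cycle → 2.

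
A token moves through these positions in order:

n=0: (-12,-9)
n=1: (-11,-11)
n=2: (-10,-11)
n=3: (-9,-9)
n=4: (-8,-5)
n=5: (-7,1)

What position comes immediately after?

Taking differences between consecutive positions: (+1,-2), (+1,+0), (+1,+2), (+1,+4), (+1,+6). These grow by (+0,+2) each step.
step 6: (-7,1) + (+1,+8) → (-6,9)

(-6,9)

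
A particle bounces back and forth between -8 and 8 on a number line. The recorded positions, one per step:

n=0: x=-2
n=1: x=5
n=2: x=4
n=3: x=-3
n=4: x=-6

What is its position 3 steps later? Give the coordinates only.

x=1

The value travels 7 per step and bounces off the walls at -8 and 8.
  step 5: -6 → 1
  step 6: 1 → 8
  step 7: 8 → 1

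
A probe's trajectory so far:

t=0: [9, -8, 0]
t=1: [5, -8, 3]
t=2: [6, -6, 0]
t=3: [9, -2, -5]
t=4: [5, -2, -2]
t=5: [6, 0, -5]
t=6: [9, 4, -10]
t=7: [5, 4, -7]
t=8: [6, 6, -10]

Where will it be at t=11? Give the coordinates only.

The moves between consecutive positions are [-4, +0, +3], [+1, +2, -3], [+3, +4, -5], [-4, +0, +3], [+1, +2, -3], [+3, +4, -5], [-4, +0, +3], [+1, +2, -3]; they repeat the 3-cycle [[-4, +0, +3], [+1, +2, -3], [+3, +4, -5]].
step 9: apply [+3, +4, -5] → [9, 10, -15]
step 10: apply [-4, +0, +3] → [5, 10, -12]
step 11: apply [+1, +2, -3] → [6, 12, -15]

[6, 12, -15]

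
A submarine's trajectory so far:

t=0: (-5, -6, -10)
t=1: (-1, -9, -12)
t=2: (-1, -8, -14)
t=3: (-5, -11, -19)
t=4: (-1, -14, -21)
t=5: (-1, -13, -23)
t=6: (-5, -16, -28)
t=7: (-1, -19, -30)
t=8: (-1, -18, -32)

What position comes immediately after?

(-5, -21, -37)

Differencing gives (+4, -3, -2), (+0, +1, -2), (-4, -3, -5), (+4, -3, -2), (+0, +1, -2), (-4, -3, -5), (+4, -3, -2), (+0, +1, -2). This is the pattern (+4, -3, -2), (+0, +1, -2), (-4, -3, -5) repeated.
step 9: apply (-4, -3, -5) → (-5, -21, -37)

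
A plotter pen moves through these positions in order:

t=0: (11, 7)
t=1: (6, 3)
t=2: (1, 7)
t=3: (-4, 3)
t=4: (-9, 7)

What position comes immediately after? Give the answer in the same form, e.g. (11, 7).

First: linear, -5 per step → -14 at step 5.
Second: cycles through 7, 3 every 2 steps. Step 5 lands at position 1 of the cycle → 3.

(-14, 3)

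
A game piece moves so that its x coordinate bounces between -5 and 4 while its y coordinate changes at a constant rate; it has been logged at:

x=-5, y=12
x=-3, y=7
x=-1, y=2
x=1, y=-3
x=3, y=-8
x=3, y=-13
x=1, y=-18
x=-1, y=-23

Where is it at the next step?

The x coordinate travels 2 per step and bounces off the walls at -5 and 4.
  step 8: -1 → -3
The y coordinate changes by -5 each step: at step 8 it is -28.

x=-3, y=-28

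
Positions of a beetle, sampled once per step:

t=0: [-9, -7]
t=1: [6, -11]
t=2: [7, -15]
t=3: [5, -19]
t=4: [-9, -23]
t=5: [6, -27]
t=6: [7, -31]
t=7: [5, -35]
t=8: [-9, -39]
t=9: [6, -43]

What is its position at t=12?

First: cycles through -9, 6, 7, 5 every 4 steps. Step 12 lands at position 0 of the cycle → -9.
Second: linear, -4 per step → -55 at step 12.

[-9, -55]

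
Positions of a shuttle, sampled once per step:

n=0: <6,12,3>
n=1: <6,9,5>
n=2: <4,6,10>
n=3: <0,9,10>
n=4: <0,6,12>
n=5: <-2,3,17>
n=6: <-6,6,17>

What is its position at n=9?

<-12,3,24>

The moves between consecutive positions are <+0,-3,+2>, <-2,-3,+5>, <-4,+3,+0>, <+0,-3,+2>, <-2,-3,+5>, <-4,+3,+0>; they repeat the 3-cycle [<+0,-3,+2>, <-2,-3,+5>, <-4,+3,+0>].
step 7: apply <+0,-3,+2> → <-6,3,19>
step 8: apply <-2,-3,+5> → <-8,0,24>
step 9: apply <-4,+3,+0> → <-12,3,24>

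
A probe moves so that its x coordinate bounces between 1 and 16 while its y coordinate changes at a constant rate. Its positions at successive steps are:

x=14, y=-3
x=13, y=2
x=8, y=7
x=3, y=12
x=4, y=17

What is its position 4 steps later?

The x coordinate travels 5 per step and bounces off the walls at 1 and 16.
  step 5: 4 → 9
  step 6: 9 → 14
  step 7: 14 → 13
  step 8: 13 → 8
The y coordinate changes by +5 each step: at step 8 it is 37.

x=8, y=37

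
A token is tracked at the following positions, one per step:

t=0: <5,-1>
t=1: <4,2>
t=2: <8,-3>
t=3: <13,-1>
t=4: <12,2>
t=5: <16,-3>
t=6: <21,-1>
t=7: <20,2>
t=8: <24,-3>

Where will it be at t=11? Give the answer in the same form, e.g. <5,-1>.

<32,-3>

Differencing gives <-1,+3>, <+4,-5>, <+5,+2>, <-1,+3>, <+4,-5>, <+5,+2>, <-1,+3>, <+4,-5>. This is the pattern <-1,+3>, <+4,-5>, <+5,+2> repeated.
step 9: apply <+5,+2> → <29,-1>
step 10: apply <-1,+3> → <28,2>
step 11: apply <+4,-5> → <32,-3>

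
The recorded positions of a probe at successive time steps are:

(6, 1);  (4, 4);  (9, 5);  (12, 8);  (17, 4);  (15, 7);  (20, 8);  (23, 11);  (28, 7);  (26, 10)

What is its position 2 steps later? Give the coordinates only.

Differencing gives (-2, +3), (+5, +1), (+3, +3), (+5, -4), (-2, +3), (+5, +1), (+3, +3), (+5, -4), (-2, +3). This is the pattern (-2, +3), (+5, +1), (+3, +3), (+5, -4) repeated.
step 10: apply (+5, +1) → (31, 11)
step 11: apply (+3, +3) → (34, 14)

(34, 14)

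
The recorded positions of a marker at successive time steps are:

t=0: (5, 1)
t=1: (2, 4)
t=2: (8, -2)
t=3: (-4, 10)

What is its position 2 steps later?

Step-to-step displacements: (-3, +3), (+6, -6), (-12, +12); each is -2× the previous.
step 4: (-4, 10) + (+24, -24) → (20, -14)
step 5: (20, -14) + (-48, +48) → (-28, 34)

(-28, 34)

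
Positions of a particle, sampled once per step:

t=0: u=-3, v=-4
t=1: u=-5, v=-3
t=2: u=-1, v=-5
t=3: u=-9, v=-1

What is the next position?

u=7, v=-9

Step-to-step displacements: (-2,+1), (+4,-2), (-8,+4); each is -2× the previous.
step 4: u=-9, v=-1 + (+16,-8) → u=7, v=-9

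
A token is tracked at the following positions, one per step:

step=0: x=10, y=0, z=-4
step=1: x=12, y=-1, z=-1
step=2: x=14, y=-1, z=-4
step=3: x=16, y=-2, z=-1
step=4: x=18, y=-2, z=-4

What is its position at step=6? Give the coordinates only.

The moves between consecutive positions are (+2, -1, +3), (+2, +0, -3), (+2, -1, +3), (+2, +0, -3); they repeat the 2-cycle [(+2, -1, +3), (+2, +0, -3)].
step 5: apply (+2, -1, +3) → x=20, y=-3, z=-1
step 6: apply (+2, +0, -3) → x=22, y=-3, z=-4

x=22, y=-3, z=-4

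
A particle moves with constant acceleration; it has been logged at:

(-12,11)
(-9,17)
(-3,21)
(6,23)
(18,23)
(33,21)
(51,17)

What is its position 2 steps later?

Successive displacements: (+3,+6), (+6,+4), (+9,+2), (+12,+0), (+15,-2), (+18,-4) — each changes by (+3,-2).
step 7: (51,17) + (+21,-6) → (72,11)
step 8: (72,11) + (+24,-8) → (96,3)

(96,3)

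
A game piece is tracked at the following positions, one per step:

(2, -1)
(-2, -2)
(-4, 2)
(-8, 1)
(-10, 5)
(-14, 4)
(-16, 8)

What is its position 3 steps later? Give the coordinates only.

Step-to-step displacements: (-4, -1), (-2, +4), (-4, -1), (-2, +4), (-4, -1), (-2, +4) — a repeating cycle of length 2.
step 7: apply (-4, -1) → (-20, 7)
step 8: apply (-2, +4) → (-22, 11)
step 9: apply (-4, -1) → (-26, 10)

(-26, 10)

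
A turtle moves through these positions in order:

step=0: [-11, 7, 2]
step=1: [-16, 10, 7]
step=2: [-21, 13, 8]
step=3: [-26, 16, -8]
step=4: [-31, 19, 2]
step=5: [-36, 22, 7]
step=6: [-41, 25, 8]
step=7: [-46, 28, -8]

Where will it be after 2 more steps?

First: linear, -5 per step → -56 at step 9.
Second: linear, +3 per step → 34 at step 9.
Third: cycles through 2, 7, 8, -8 every 4 steps. Step 9 lands at position 1 of the cycle → 7.

[-56, 34, 7]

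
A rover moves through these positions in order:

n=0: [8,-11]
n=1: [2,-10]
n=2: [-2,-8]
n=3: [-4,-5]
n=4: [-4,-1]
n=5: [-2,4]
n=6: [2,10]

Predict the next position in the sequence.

First differences are [-6,+1], [-4,+2], [-2,+3], [+0,+4], [+2,+5], [+4,+6]; their common second difference is [+2,+1] (constant acceleration).
step 7: [2,10] + [+6,+7] → [8,17]

[8,17]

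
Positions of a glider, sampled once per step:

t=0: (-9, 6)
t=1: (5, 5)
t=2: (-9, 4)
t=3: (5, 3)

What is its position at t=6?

The first coordinate repeats the cycle [-9, 5] with period 2; step 6 mod 2 = 0, giving -9.
The second coordinate changes by -1 each step, so at step 6 it is 6 + 6·(-1) = 0.

(-9, 0)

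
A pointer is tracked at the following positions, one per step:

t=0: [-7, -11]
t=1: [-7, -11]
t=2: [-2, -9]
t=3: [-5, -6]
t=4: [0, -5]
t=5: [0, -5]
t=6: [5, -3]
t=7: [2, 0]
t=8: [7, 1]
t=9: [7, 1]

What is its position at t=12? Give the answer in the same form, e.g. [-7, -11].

[14, 7]

Step-to-step displacements: [+0, +0], [+5, +2], [-3, +3], [+5, +1], [+0, +0], [+5, +2], [-3, +3], [+5, +1], [+0, +0] — a repeating cycle of length 4.
step 10: apply [+5, +2] → [12, 3]
step 11: apply [-3, +3] → [9, 6]
step 12: apply [+5, +1] → [14, 7]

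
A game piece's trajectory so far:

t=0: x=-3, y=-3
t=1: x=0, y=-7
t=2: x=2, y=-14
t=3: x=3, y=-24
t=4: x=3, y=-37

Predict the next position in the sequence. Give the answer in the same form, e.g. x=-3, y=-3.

Successive displacements: (+3, -4), (+2, -7), (+1, -10), (+0, -13) — each changes by (-1, -3).
step 5: x=3, y=-37 + (-1, -16) → x=2, y=-53

x=2, y=-53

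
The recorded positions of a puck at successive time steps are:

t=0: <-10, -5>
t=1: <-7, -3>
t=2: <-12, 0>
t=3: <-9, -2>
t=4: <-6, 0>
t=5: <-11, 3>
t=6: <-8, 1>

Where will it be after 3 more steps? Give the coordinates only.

<-7, 4>

Step-to-step displacements: <+3, +2>, <-5, +3>, <+3, -2>, <+3, +2>, <-5, +3>, <+3, -2> — a repeating cycle of length 3.
step 7: apply <+3, +2> → <-5, 3>
step 8: apply <-5, +3> → <-10, 6>
step 9: apply <+3, -2> → <-7, 4>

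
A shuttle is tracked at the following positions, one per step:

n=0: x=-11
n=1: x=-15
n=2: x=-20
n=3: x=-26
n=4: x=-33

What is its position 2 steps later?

x=-50

Taking differences between consecutive positions: -4, -5, -6, -7. These grow by -1 each step.
step 5: -33 − 8 → x=-41
step 6: -41 − 9 → x=-50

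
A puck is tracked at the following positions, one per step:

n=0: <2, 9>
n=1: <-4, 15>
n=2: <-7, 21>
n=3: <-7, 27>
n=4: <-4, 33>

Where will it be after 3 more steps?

Taking differences between consecutive positions: <-6, +6>, <-3, +6>, <+0, +6>, <+3, +6>. These grow by <+3, +0> each step.
step 5: <-4, 33> + <+6, +6> → <2, 39>
step 6: <2, 39> + <+9, +6> → <11, 45>
step 7: <11, 45> + <+12, +6> → <23, 51>

<23, 51>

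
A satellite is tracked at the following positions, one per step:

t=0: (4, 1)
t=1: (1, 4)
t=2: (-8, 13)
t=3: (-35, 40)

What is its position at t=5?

Step-to-step displacements: (-3, +3), (-9, +9), (-27, +27); each is 3× the previous.
step 4: (-35, 40) + (-81, +81) → (-116, 121)
step 5: (-116, 121) + (-243, +243) → (-359, 364)

(-359, 364)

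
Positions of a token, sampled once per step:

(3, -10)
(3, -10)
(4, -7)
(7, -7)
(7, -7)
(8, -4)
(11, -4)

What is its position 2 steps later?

Differencing gives (+0, +0), (+1, +3), (+3, +0), (+0, +0), (+1, +3), (+3, +0). This is the pattern (+0, +0), (+1, +3), (+3, +0) repeated.
step 7: apply (+0, +0) → (11, -4)
step 8: apply (+1, +3) → (12, -1)

(12, -1)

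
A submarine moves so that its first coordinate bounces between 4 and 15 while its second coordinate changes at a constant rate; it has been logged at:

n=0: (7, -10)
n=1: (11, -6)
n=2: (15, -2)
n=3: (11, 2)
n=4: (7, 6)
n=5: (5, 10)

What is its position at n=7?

(13, 18)

The first coordinate reflects between 4 and 15, moving 4 per step.
  step 6: 5 → 9
  step 7: 9 → 13
The second coordinate changes by +4 each step: at step 7 it is 18.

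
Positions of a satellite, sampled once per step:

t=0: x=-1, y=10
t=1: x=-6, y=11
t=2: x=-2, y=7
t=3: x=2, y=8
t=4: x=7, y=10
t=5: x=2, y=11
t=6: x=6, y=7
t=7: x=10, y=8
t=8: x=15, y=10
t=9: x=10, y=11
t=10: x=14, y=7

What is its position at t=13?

x=18, y=11

Differencing gives (-5,+1), (+4,-4), (+4,+1), (+5,+2), (-5,+1), (+4,-4), (+4,+1), (+5,+2), (-5,+1), (+4,-4). This is the pattern (-5,+1), (+4,-4), (+4,+1), (+5,+2) repeated.
step 11: apply (+4,+1) → x=18, y=8
step 12: apply (+5,+2) → x=23, y=10
step 13: apply (-5,+1) → x=18, y=11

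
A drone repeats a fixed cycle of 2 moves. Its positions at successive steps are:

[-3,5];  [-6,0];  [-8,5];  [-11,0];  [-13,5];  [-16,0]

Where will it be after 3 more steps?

[-23,5]

Differencing gives [-3,-5], [-2,+5], [-3,-5], [-2,+5], [-3,-5]. This is the pattern [-3,-5], [-2,+5] repeated.
step 6: apply [-2,+5] → [-18,5]
step 7: apply [-3,-5] → [-21,0]
step 8: apply [-2,+5] → [-23,5]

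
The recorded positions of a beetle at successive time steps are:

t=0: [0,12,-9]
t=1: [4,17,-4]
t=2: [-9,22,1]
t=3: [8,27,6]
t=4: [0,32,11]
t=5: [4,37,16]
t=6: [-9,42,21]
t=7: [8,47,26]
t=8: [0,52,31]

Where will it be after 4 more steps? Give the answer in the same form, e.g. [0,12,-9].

[0,72,51]

The first coordinate repeats the cycle [0, 4, -9, 8] with period 4; step 12 mod 4 = 0, giving 0.
The second coordinate changes by +5 each step, so at step 12 it is 12 + 12·(5) = 72.
The third coordinate changes by +5 each step, so at step 12 it is -9 + 12·(5) = 51.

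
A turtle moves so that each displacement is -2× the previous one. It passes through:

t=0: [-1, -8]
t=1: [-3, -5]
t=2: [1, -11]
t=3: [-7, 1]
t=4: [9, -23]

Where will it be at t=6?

[41, -71]

Consecutive displacements [-2, +3], [+4, -6], [-8, +12], [+16, -24] scale by a factor of -2 each step.
step 5: [9, -23] + [-32, +48] → [-23, 25]
step 6: [-23, 25] + [+64, -96] → [41, -71]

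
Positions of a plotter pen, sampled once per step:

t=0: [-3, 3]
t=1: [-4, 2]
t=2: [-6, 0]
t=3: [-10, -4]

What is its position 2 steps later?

Step-to-step displacements: [-1, -1], [-2, -2], [-4, -4]; each is 2× the previous.
step 4: [-10, -4] + [-8, -8] → [-18, -12]
step 5: [-18, -12] + [-16, -16] → [-34, -28]

[-34, -28]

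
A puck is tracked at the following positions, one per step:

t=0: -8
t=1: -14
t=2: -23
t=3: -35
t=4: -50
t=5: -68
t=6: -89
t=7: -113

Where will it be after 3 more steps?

Successive displacements: -6, -9, -12, -15, -18, -21, -24 — each changes by -3.
step 8: -113 − 27 → -140
step 9: -140 − 30 → -170
step 10: -170 − 33 → -203

-203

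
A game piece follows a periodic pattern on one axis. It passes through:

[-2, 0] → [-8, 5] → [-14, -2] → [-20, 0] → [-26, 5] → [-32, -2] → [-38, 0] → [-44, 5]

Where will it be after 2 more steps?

First: linear, -6 per step → -56 at step 9.
Second: cycles through 0, 5, -2 every 3 steps. Step 9 lands at position 0 of the cycle → 0.

[-56, 0]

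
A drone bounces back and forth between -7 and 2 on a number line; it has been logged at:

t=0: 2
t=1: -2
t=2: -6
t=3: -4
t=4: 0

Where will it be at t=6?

-4

The value reflects between -7 and 2, moving 4 per step.
  step 5: 0 → 0
  step 6: 0 → -4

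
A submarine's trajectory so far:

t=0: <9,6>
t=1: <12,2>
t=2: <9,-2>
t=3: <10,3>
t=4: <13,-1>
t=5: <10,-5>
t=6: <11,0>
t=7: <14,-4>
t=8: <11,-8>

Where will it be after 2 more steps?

The moves between consecutive positions are <+3,-4>, <-3,-4>, <+1,+5>, <+3,-4>, <-3,-4>, <+1,+5>, <+3,-4>, <-3,-4>; they repeat the 3-cycle [<+3,-4>, <-3,-4>, <+1,+5>].
step 9: apply <+1,+5> → <12,-3>
step 10: apply <+3,-4> → <15,-7>

<15,-7>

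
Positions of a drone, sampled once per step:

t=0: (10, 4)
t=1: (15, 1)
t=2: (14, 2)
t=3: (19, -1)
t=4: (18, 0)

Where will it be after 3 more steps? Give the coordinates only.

Differencing gives (+5, -3), (-1, +1), (+5, -3), (-1, +1). This is the pattern (+5, -3), (-1, +1) repeated.
step 5: apply (+5, -3) → (23, -3)
step 6: apply (-1, +1) → (22, -2)
step 7: apply (+5, -3) → (27, -5)

(27, -5)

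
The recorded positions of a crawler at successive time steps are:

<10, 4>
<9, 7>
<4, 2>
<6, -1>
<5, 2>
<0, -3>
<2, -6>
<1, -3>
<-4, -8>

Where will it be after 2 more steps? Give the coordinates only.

<-3, -8>

Step-to-step displacements: <-1, +3>, <-5, -5>, <+2, -3>, <-1, +3>, <-5, -5>, <+2, -3>, <-1, +3>, <-5, -5> — a repeating cycle of length 3.
step 9: apply <+2, -3> → <-2, -11>
step 10: apply <-1, +3> → <-3, -8>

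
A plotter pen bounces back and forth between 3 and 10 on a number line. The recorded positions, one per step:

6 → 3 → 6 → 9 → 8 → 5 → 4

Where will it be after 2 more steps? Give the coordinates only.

10

The value reflects between 3 and 10, moving 3 per step.
  step 7: 4 → 7
  step 8: 7 → 10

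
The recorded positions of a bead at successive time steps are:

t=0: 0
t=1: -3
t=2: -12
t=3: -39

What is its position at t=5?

Consecutive displacements -3, -9, -27 scale by a factor of 3 each step.
step 4: -39 − 81 → -120
step 5: -120 − 243 → -363

-363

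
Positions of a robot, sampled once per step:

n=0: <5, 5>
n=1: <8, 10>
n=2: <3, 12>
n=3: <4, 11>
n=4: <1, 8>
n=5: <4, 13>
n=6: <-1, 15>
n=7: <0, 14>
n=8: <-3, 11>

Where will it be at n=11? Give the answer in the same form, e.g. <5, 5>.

Differencing gives <+3, +5>, <-5, +2>, <+1, -1>, <-3, -3>, <+3, +5>, <-5, +2>, <+1, -1>, <-3, -3>. This is the pattern <+3, +5>, <-5, +2>, <+1, -1>, <-3, -3> repeated.
step 9: apply <+3, +5> → <0, 16>
step 10: apply <-5, +2> → <-5, 18>
step 11: apply <+1, -1> → <-4, 17>

<-4, 17>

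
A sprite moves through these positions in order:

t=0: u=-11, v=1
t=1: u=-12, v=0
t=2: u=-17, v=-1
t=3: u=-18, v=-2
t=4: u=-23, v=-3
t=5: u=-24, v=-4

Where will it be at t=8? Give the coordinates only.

The moves between consecutive positions are (-1, -1), (-5, -1), (-1, -1), (-5, -1), (-1, -1); they repeat the 2-cycle [(-1, -1), (-5, -1)].
step 6: apply (-5, -1) → u=-29, v=-5
step 7: apply (-1, -1) → u=-30, v=-6
step 8: apply (-5, -1) → u=-35, v=-7

u=-35, v=-7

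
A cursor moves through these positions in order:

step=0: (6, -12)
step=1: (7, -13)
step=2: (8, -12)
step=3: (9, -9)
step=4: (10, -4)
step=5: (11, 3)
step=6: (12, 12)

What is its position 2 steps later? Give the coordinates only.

Taking differences between consecutive positions: (+1, -1), (+1, +1), (+1, +3), (+1, +5), (+1, +7), (+1, +9). These grow by (+0, +2) each step.
step 7: (12, 12) + (+1, +11) → (13, 23)
step 8: (13, 23) + (+1, +13) → (14, 36)

(14, 36)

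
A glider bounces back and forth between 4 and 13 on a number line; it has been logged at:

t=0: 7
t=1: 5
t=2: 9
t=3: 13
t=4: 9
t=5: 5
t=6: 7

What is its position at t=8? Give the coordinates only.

The value reflects between 4 and 13, moving 4 per step.
  step 7: 7 → 11
  step 8: 11 → 11

11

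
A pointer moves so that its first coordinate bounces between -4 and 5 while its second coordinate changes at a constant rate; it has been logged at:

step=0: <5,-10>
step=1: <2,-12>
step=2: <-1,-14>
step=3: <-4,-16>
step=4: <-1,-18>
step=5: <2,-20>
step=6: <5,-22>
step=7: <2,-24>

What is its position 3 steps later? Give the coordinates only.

The first coordinate reflects between -4 and 5, moving 3 per step.
  step 8: 2 → -1
  step 9: -1 → -4
  step 10: -4 → -1
The second coordinate changes by -2 each step: at step 10 it is -30.

<-1,-30>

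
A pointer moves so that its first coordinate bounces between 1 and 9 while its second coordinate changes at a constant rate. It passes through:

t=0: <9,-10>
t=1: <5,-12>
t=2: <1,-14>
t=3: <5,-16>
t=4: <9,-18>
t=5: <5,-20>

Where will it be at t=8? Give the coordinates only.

The first coordinate travels 4 per step and bounces off the walls at 1 and 9.
  step 6: 5 → 1
  step 7: 1 → 5
  step 8: 5 → 9
The second coordinate changes by -2 each step: at step 8 it is -26.

<9,-26>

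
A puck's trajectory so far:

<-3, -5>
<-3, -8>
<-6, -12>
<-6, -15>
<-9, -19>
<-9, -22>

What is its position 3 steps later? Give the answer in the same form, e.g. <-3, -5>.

Differencing gives <+0, -3>, <-3, -4>, <+0, -3>, <-3, -4>, <+0, -3>. This is the pattern <+0, -3>, <-3, -4> repeated.
step 6: apply <-3, -4> → <-12, -26>
step 7: apply <+0, -3> → <-12, -29>
step 8: apply <-3, -4> → <-15, -33>

<-15, -33>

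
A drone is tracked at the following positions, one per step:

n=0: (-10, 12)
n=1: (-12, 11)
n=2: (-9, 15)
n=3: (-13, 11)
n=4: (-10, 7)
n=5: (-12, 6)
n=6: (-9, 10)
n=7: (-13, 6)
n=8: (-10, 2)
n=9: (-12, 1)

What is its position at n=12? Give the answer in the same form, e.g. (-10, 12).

Differencing gives (-2, -1), (+3, +4), (-4, -4), (+3, -4), (-2, -1), (+3, +4), (-4, -4), (+3, -4), (-2, -1). This is the pattern (-2, -1), (+3, +4), (-4, -4), (+3, -4) repeated.
step 10: apply (+3, +4) → (-9, 5)
step 11: apply (-4, -4) → (-13, 1)
step 12: apply (+3, -4) → (-10, -3)

(-10, -3)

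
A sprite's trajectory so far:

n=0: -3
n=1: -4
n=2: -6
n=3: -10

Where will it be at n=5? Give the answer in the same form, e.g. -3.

Step-to-step displacements: -1, -2, -4; each is 2× the previous.
step 4: -10 − 8 → -18
step 5: -18 − 16 → -34

-34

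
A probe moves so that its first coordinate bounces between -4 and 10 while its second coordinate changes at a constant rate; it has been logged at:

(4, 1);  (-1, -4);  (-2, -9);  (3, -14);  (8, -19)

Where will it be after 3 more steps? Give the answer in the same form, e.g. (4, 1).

The first coordinate travels 5 per step and bounces off the walls at -4 and 10.
  step 5: 8 → 7
  step 6: 7 → 2
  step 7: 2 → -3
The second coordinate changes by -5 each step: at step 7 it is -34.

(-3, -34)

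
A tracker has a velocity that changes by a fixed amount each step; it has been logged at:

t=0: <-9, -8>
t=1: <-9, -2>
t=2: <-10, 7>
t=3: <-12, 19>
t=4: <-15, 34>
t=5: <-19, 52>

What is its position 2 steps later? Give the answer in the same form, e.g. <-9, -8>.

<-30, 97>

Successive displacements: <+0, +6>, <-1, +9>, <-2, +12>, <-3, +15>, <-4, +18> — each changes by <-1, +3>.
step 6: <-19, 52> + <-5, +21> → <-24, 73>
step 7: <-24, 73> + <-6, +24> → <-30, 97>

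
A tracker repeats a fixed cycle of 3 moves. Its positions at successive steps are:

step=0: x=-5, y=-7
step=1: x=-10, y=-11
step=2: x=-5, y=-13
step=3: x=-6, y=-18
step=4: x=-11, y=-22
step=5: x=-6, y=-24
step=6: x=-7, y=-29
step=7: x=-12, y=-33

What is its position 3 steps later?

x=-13, y=-44

Step-to-step displacements: (-5,-4), (+5,-2), (-1,-5), (-5,-4), (+5,-2), (-1,-5), (-5,-4) — a repeating cycle of length 3.
step 8: apply (+5,-2) → x=-7, y=-35
step 9: apply (-1,-5) → x=-8, y=-40
step 10: apply (-5,-4) → x=-13, y=-44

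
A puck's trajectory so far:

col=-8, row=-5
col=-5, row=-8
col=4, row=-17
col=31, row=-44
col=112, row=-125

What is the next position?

col=355, row=-368

Step-to-step displacements: (+3, -3), (+9, -9), (+27, -27), (+81, -81); each is 3× the previous.
step 5: col=112, row=-125 + (+243, -243) → col=355, row=-368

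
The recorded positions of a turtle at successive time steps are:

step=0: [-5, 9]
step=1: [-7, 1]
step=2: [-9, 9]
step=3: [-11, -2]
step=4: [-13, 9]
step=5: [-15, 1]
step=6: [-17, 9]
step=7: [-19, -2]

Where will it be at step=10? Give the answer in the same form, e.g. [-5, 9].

First: linear, -2 per step → -25 at step 10.
Second: cycles through 9, 1, 9, -2 every 4 steps. Step 10 lands at position 2 of the cycle → 9.

[-25, 9]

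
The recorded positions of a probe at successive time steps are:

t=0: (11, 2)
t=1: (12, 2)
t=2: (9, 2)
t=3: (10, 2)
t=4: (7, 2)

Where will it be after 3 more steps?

Differencing gives (+1, +0), (-3, +0), (+1, +0), (-3, +0). This is the pattern (+1, +0), (-3, +0) repeated.
step 5: apply (+1, +0) → (8, 2)
step 6: apply (-3, +0) → (5, 2)
step 7: apply (+1, +0) → (6, 2)

(6, 2)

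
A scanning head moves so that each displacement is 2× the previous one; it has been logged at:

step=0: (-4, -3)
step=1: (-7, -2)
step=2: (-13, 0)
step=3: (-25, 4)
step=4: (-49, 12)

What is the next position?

The jumps are (-3, +1), (-6, +2), (-12, +4), (-24, +8) — a geometric progression with ratio 2.
step 5: (-49, 12) + (-48, +16) → (-97, 28)

(-97, 28)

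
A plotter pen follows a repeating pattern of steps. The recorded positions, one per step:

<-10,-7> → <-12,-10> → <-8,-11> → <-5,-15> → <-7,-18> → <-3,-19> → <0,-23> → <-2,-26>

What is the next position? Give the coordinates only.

The moves between consecutive positions are <-2,-3>, <+4,-1>, <+3,-4>, <-2,-3>, <+4,-1>, <+3,-4>, <-2,-3>; they repeat the 3-cycle [<-2,-3>, <+4,-1>, <+3,-4>].
step 8: apply <+4,-1> → <2,-27>

<2,-27>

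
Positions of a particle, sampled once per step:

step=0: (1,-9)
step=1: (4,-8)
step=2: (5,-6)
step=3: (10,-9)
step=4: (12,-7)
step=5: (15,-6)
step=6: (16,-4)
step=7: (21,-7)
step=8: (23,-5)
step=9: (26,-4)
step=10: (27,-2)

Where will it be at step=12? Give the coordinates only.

(34,-3)

The moves between consecutive positions are (+3,+1), (+1,+2), (+5,-3), (+2,+2), (+3,+1), (+1,+2), (+5,-3), (+2,+2), (+3,+1), (+1,+2); they repeat the 4-cycle [(+3,+1), (+1,+2), (+5,-3), (+2,+2)].
step 11: apply (+5,-3) → (32,-5)
step 12: apply (+2,+2) → (34,-3)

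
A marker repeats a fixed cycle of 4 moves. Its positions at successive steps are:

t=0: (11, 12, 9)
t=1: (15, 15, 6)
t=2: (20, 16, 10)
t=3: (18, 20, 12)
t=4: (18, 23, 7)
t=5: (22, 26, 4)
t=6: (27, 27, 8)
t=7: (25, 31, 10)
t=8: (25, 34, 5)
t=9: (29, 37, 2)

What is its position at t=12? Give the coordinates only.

(32, 45, 3)

Step-to-step displacements: (+4, +3, -3), (+5, +1, +4), (-2, +4, +2), (+0, +3, -5), (+4, +3, -3), (+5, +1, +4), (-2, +4, +2), (+0, +3, -5), (+4, +3, -3) — a repeating cycle of length 4.
step 10: apply (+5, +1, +4) → (34, 38, 6)
step 11: apply (-2, +4, +2) → (32, 42, 8)
step 12: apply (+0, +3, -5) → (32, 45, 3)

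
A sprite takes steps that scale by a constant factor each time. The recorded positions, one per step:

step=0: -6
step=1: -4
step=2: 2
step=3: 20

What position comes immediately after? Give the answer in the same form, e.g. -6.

Consecutive displacements +2, +6, +18 scale by a factor of 3 each step.
step 4: 20 + 54 → 74

74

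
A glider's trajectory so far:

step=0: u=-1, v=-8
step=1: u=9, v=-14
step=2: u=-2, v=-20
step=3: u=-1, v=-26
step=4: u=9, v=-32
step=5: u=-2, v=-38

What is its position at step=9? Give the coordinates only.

The u coordinate repeats the cycle [-1, 9, -2] with period 3; step 9 mod 3 = 0, giving -1.
The v coordinate changes by -6 each step, so at step 9 it is -8 + 9·(-6) = -62.

u=-1, v=-62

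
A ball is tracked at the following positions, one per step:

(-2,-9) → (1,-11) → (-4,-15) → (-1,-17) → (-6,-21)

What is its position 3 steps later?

Step-to-step displacements: (+3,-2), (-5,-4), (+3,-2), (-5,-4) — a repeating cycle of length 2.
step 5: apply (+3,-2) → (-3,-23)
step 6: apply (-5,-4) → (-8,-27)
step 7: apply (+3,-2) → (-5,-29)

(-5,-29)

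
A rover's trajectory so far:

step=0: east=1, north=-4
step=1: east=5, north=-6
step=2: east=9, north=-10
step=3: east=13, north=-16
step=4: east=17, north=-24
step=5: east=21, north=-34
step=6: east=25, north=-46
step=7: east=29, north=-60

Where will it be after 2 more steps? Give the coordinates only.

east=37, north=-94

Successive displacements: (+4, -2), (+4, -4), (+4, -6), (+4, -8), (+4, -10), (+4, -12), (+4, -14) — each changes by (+0, -2).
step 8: east=29, north=-60 + (+4, -16) → east=33, north=-76
step 9: east=33, north=-76 + (+4, -18) → east=37, north=-94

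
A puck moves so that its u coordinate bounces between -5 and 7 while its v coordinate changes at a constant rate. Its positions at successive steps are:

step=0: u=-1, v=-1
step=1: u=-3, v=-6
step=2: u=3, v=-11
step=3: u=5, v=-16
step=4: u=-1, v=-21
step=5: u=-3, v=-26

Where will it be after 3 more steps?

u=-1, v=-41

The u coordinate reflects between -5 and 7, moving 6 per step.
  step 6: -3 → 3
  step 7: 3 → 5
  step 8: 5 → -1
The v coordinate changes by -5 each step: at step 8 it is -41.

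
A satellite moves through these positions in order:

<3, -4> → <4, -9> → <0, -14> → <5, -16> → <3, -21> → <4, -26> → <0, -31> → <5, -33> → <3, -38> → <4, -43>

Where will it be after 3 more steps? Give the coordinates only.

The moves between consecutive positions are <+1, -5>, <-4, -5>, <+5, -2>, <-2, -5>, <+1, -5>, <-4, -5>, <+5, -2>, <-2, -5>, <+1, -5>; they repeat the 4-cycle [<+1, -5>, <-4, -5>, <+5, -2>, <-2, -5>].
step 10: apply <-4, -5> → <0, -48>
step 11: apply <+5, -2> → <5, -50>
step 12: apply <-2, -5> → <3, -55>

<3, -55>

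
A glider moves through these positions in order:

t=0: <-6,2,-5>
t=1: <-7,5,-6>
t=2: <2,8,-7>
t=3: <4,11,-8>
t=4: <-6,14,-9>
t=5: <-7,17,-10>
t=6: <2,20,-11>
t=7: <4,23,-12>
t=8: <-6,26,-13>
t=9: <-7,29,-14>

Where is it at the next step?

<2,32,-15>

First: cycles through -6, -7, 2, 4 every 4 steps. Step 10 lands at position 2 of the cycle → 2.
Second: linear, +3 per step → 32 at step 10.
Third: linear, -1 per step → -15 at step 10.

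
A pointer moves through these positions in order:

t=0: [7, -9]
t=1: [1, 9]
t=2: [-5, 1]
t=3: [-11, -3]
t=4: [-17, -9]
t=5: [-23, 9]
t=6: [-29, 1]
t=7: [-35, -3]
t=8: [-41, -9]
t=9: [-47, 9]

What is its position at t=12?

The first coordinate changes by -6 each step, so at step 12 it is 7 + 12·(-6) = -65.
The second coordinate repeats the cycle [-9, 9, 1, -3] with period 4; step 12 mod 4 = 0, giving -9.

[-65, -9]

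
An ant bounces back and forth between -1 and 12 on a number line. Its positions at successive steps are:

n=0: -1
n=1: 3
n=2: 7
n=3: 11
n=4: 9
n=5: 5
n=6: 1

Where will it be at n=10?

The value reflects between -1 and 12, moving 4 per step.
  step 7: 1 → 1
  step 8: 1 → 5
  step 9: 5 → 9
  step 10: 9 → 11

11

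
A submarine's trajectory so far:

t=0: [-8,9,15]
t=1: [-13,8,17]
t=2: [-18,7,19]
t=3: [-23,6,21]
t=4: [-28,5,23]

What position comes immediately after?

Each step adds [-5,-1,+2] to the position.
step 5: [-28,5,23] + [-5,-1,+2] → [-33,4,25]

[-33,4,25]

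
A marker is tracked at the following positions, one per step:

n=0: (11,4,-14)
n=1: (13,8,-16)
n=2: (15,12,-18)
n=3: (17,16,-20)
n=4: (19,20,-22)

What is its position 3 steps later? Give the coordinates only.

(25,32,-28)

Each step adds (+2,+4,-2) to the position.
step 5: (19,20,-22) + (+2,+4,-2) → (21,24,-24)
step 6: (21,24,-24) + (+2,+4,-2) → (23,28,-26)
step 7: (23,28,-26) + (+2,+4,-2) → (25,32,-28)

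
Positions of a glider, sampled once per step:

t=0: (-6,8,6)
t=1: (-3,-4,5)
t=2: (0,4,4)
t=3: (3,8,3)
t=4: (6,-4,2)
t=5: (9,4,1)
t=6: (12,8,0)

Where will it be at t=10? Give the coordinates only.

The first coordinate changes by +3 each step, so at step 10 it is -6 + 10·(3) = 24.
The second coordinate repeats the cycle [8, -4, 4] with period 3; step 10 mod 3 = 1, giving -4.
The third coordinate changes by -1 each step, so at step 10 it is 6 + 10·(-1) = -4.

(24,-4,-4)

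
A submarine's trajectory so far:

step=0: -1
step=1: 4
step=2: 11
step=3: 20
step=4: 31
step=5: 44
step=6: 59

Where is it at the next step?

76

Successive displacements: +5, +7, +9, +11, +13, +15 — each changes by +2.
step 7: 59 + 17 → 76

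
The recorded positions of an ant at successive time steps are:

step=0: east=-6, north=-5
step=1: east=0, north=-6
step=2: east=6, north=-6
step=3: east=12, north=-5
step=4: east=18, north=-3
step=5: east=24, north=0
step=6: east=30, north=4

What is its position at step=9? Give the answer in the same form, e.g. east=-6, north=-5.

Taking differences between consecutive positions: (+6, -1), (+6, +0), (+6, +1), (+6, +2), (+6, +3), (+6, +4). These grow by (+0, +1) each step.
step 7: east=30, north=4 + (+6, +5) → east=36, north=9
step 8: east=36, north=9 + (+6, +6) → east=42, north=15
step 9: east=42, north=15 + (+6, +7) → east=48, north=22

east=48, north=22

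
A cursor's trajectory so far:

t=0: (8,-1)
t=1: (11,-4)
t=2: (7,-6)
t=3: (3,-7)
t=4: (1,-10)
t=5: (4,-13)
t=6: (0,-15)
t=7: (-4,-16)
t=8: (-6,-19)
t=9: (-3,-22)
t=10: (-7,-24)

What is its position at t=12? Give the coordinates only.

(-13,-28)

The moves between consecutive positions are (+3,-3), (-4,-2), (-4,-1), (-2,-3), (+3,-3), (-4,-2), (-4,-1), (-2,-3), (+3,-3), (-4,-2); they repeat the 4-cycle [(+3,-3), (-4,-2), (-4,-1), (-2,-3)].
step 11: apply (-4,-1) → (-11,-25)
step 12: apply (-2,-3) → (-13,-28)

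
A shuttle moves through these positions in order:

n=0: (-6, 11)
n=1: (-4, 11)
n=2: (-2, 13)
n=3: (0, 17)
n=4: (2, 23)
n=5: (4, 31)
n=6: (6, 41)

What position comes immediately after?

(8, 53)

Taking differences between consecutive positions: (+2, +0), (+2, +2), (+2, +4), (+2, +6), (+2, +8), (+2, +10). These grow by (+0, +2) each step.
step 7: (6, 41) + (+2, +12) → (8, 53)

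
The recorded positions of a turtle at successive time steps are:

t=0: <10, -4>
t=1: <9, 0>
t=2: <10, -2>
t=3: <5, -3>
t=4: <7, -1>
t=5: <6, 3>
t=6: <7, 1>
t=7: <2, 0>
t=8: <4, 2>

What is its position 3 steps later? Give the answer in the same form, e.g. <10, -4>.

<-1, 3>

Differencing gives <-1, +4>, <+1, -2>, <-5, -1>, <+2, +2>, <-1, +4>, <+1, -2>, <-5, -1>, <+2, +2>. This is the pattern <-1, +4>, <+1, -2>, <-5, -1>, <+2, +2> repeated.
step 9: apply <-1, +4> → <3, 6>
step 10: apply <+1, -2> → <4, 4>
step 11: apply <-5, -1> → <-1, 3>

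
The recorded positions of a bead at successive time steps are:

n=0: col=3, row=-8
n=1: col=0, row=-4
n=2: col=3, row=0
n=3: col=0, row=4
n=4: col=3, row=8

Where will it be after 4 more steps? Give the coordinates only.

The col coordinate repeats the cycle [3, 0] with period 2; step 8 mod 2 = 0, giving 3.
The row coordinate changes by +4 each step, so at step 8 it is -8 + 8·(4) = 24.

col=3, row=24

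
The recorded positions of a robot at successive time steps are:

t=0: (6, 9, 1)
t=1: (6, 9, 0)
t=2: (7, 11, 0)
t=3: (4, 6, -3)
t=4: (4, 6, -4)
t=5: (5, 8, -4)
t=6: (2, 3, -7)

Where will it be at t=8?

(3, 5, -8)

Differencing gives (+0, +0, -1), (+1, +2, +0), (-3, -5, -3), (+0, +0, -1), (+1, +2, +0), (-3, -5, -3). This is the pattern (+0, +0, -1), (+1, +2, +0), (-3, -5, -3) repeated.
step 7: apply (+0, +0, -1) → (2, 3, -8)
step 8: apply (+1, +2, +0) → (3, 5, -8)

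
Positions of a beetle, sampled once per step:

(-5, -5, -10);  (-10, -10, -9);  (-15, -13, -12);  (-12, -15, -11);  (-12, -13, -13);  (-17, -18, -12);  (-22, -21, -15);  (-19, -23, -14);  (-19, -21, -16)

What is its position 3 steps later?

Differencing gives (-5, -5, +1), (-5, -3, -3), (+3, -2, +1), (+0, +2, -2), (-5, -5, +1), (-5, -3, -3), (+3, -2, +1), (+0, +2, -2). This is the pattern (-5, -5, +1), (-5, -3, -3), (+3, -2, +1), (+0, +2, -2) repeated.
step 9: apply (-5, -5, +1) → (-24, -26, -15)
step 10: apply (-5, -3, -3) → (-29, -29, -18)
step 11: apply (+3, -2, +1) → (-26, -31, -17)

(-26, -31, -17)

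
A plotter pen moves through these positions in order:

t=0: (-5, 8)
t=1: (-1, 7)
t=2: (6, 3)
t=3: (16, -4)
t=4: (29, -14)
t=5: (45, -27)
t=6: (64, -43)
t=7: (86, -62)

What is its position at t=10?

(170, -137)

Taking differences between consecutive positions: (+4, -1), (+7, -4), (+10, -7), (+13, -10), (+16, -13), (+19, -16), (+22, -19). These grow by (+3, -3) each step.
step 8: (86, -62) + (+25, -22) → (111, -84)
step 9: (111, -84) + (+28, -25) → (139, -109)
step 10: (139, -109) + (+31, -28) → (170, -137)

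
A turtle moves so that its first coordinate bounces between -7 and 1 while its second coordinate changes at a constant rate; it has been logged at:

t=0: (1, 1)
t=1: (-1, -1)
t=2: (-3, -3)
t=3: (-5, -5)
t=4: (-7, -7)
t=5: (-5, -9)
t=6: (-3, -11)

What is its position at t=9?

The first coordinate travels 2 per step and bounces off the walls at -7 and 1.
  step 7: -3 → -1
  step 8: -1 → 1
  step 9: 1 → -1
The second coordinate changes by -2 each step: at step 9 it is -17.

(-1, -17)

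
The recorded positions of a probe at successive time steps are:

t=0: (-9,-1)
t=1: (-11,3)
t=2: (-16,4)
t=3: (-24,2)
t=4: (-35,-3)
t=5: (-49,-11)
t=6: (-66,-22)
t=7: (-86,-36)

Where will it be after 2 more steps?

First differences are (-2,+4), (-5,+1), (-8,-2), (-11,-5), (-14,-8), (-17,-11), (-20,-14); their common second difference is (-3,-3) (constant acceleration).
step 8: (-86,-36) + (-23,-17) → (-109,-53)
step 9: (-109,-53) + (-26,-20) → (-135,-73)

(-135,-73)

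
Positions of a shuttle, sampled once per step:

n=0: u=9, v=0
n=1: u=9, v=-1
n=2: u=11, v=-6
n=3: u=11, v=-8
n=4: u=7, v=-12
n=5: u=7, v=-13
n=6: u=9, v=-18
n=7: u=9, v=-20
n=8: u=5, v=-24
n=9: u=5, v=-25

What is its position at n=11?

u=7, v=-32

Step-to-step displacements: (+0, -1), (+2, -5), (+0, -2), (-4, -4), (+0, -1), (+2, -5), (+0, -2), (-4, -4), (+0, -1) — a repeating cycle of length 4.
step 10: apply (+2, -5) → u=7, v=-30
step 11: apply (+0, -2) → u=7, v=-32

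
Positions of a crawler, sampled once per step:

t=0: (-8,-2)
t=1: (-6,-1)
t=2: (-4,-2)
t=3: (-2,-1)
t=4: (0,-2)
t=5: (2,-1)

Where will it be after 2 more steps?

First: linear, +2 per step → 6 at step 7.
Second: cycles through -2, -1 every 2 steps. Step 7 lands at position 1 of the cycle → -1.

(6,-1)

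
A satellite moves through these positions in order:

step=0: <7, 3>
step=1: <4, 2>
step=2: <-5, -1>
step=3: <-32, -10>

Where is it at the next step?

<-113, -37>

Consecutive displacements <-3, -1>, <-9, -3>, <-27, -9> scale by a factor of 3 each step.
step 4: <-32, -10> + <-81, -27> → <-113, -37>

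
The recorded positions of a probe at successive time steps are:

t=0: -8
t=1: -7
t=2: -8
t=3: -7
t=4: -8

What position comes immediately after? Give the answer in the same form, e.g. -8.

The jumps are +1, -1, +1, -1 — a geometric progression with ratio -1.
step 5: -8 + 1 → -7

-7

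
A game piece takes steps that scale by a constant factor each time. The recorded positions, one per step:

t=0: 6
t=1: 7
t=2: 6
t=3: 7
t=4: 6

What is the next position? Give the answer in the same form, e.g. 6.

7

Step-to-step displacements: +1, -1, +1, -1; each is -1× the previous.
step 5: 6 + 1 → 7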